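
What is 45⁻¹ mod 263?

gcd(263, 45) = 1.
By Bézout, 45·(76) + 263·(-13) = 1.
So 45·76 ≡ 1 (mod 263), and 76 mod 263 = 76.

76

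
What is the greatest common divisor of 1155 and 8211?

gcd(8211, 1155):
  8211 = 7*1155 + 126
  1155 = 9*126 + 21
  126 = 6*21
so gcd(8211, 1155) = 21.

21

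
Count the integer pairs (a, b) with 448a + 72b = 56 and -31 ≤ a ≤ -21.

1

gcd(448, 72) = 8.
By Bézout, 448·(-4) + 72·(25) = 8.
Particular solution: (8, -49).
General solution: a = 8 + 9t, b = -49 - 56t for integer t.
-31 ≤ 8 + 9t ≤ -21 gives t ∈ [-4, -4], which is 1 value.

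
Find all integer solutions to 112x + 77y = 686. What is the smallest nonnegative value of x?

2

gcd(112, 77):
  112 = 1*77 + 35
  77 = 2*35 + 7
  35 = 5*7
so gcd(112, 77) = 7.
7 divides 686, so solutions exist.
Back-substitute for Bézout coefficients:
  7 = 77 - 2*35
  ... = 112*(-2) + 77*(3)
Scale by 686/7 = 98: (x₀, y₀) = (-196, 294).
General solution: x = -196 + 11t, y = 294 - 16t for integer t.
x ≥ 0: smallest is -196 mod 11 = 2 (at t = 18), with y = 6.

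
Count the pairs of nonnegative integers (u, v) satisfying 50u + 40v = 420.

gcd(50, 40) = 10.
By Bézout, 50·(1) + 40·(-1) = 10.
One solution: (2, 8).
General: u = 2 + 4t, v = 8 - 5t.
u ≥ 0 ⇒ t ≥ 0; v ≥ 0 ⇒ t ≤ 1. So t ∈ [0, 1]: 2 solutions.

2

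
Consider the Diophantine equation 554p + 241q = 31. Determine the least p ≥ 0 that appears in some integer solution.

218

gcd(554, 241):
  554 = 2·241 + 72
  241 = 3·72 + 25
  72 = 2·25 + 22
  25 = 1·22 + 3
  22 = 7·3 + 1
  3 = 3·1
so gcd(554, 241) = 1.
1 divides 31, so solutions exist.
Back-substitute for Bézout coefficients:
  1 = 22 - 7·3
  ... = 554·(77) + 241·(-177)
Scale by 31/1 = 31: (p₀, q₀) = (2387, -5487).
General solution: p = 2387 + 241t, q = -5487 - 554t for integer t.
p ≥ 0: smallest is 2387 mod 241 = 218 (at t = -9), with q = -501.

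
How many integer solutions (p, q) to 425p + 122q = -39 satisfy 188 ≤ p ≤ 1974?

gcd(425, 122) = 1.
By Bézout, 425*(-31) + 122*(108) = 1.
Particular solution: (111, -387).
General solution: p = 111 + 122t, q = -387 - 425t for integer t.
188 ≤ 111 + 122t ≤ 1974 gives t ∈ [1, 15], which is 15 values.

15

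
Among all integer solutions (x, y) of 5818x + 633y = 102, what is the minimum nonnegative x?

gcd(5818, 633) = 1  (5818 = 9·633 + 121, 633 = 5·121 + 28, 121 = 4·28 + 9, 28 = 3·9 + 1, 9 = 9·1).
1 divides 102, so solutions exist.
Back-substituting, 5818·(-68) + 633·(625) = 1.
Scale by 102/1 = 102: (x₀, y₀) = (-6936, 63750).
General solution: x = -6936 + 633t, y = 63750 - 5818t for integer t.
x ≥ 0: smallest is -6936 mod 633 = 27 (at t = 11), with y = -248.

27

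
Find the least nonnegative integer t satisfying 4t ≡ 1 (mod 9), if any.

gcd(9, 4) = 1  (9 = 2·4 + 1, 4 = 4·1).
1 divides 1, so solutions exist.
Back-substituting, 4·(-2) + 9·(1) = 1.
So 4·(-2) ≡ 1 (mod 9); multiply by 1: t ≡ -2 (mod 9).
Smallest nonnegative: t = -2 mod 9 = 7.

7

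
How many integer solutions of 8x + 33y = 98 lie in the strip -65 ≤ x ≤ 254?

gcd(33, 8) = 1.
By Bézout, 8×(-4) + 33×(1) = 1.
Particular solution: (4, 2).
General solution: x = 4 + 33t, y = 2 - 8t for integer t.
-65 ≤ 4 + 33t ≤ 254 gives t ∈ [-2, 7], which is 10 values.

10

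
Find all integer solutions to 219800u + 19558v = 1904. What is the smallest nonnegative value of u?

357

gcd(219800, 19558) = 14.
14 divides 1904, so solutions exist.
By Bézout, 219800*(-172) + 19558*(1933) = 14.
Scale by 1904/14 = 136: (u₀, v₀) = (-23392, 262888).
General solution: u = -23392 + 1397t, v = 262888 - 15700t for integer t.
u ≥ 0: smallest is -23392 mod 1397 = 357 (at t = 17), with v = -4012.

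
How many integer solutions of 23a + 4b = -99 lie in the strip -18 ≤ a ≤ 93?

gcd(23, 4) = 1  (23 = 5×4 + 3, 4 = 1×3 + 1, 3 = 3×1).
Back-substituting, 23×(-1) + 4×(6) = 1.
Scale by -99: particular solution (99, -594); reduce a mod 4: (3, -42).
General solution: a = 3 + 4t, b = -42 - 23t for integer t.
-18 ≤ 3 + 4t ≤ 93 gives t ∈ [-5, 22], which is 28 values.

28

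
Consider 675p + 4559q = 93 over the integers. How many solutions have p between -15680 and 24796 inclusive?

9

gcd(4559, 675) = 1.
By Bézout, 675*(412) + 4559*(-61) = 1.
Particular solution: (1844, -273).
General solution: p = 1844 + 4559t, q = -273 - 675t for integer t.
-15680 ≤ 1844 + 4559t ≤ 24796 gives t ∈ [-3, 5], which is 9 values.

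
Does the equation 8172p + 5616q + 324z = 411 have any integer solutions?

no

gcd(8172, 5616) = 36  (8172 = 1×5616 + 2556, 5616 = 2×2556 + 504, 2556 = 5×504 + 36, 504 = 14×36).
gcd(36, 324) = 36.
36 does not divide 411 (remainder 15), so no integer solutions.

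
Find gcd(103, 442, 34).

1

gcd(442, 103) = 1.
gcd(1, 34) = 1.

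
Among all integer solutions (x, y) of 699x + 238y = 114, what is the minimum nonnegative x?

40

gcd(699, 238):
  699 = 2·238 + 223
  238 = 1·223 + 15
  223 = 14·15 + 13
  15 = 1·13 + 2
  13 = 6·2 + 1
  2 = 2·1
so gcd(699, 238) = 1.
1 divides 114, so solutions exist.
Back-substitute for Bézout coefficients:
  1 = 13 - 6·2
  ... = 699·(111) + 238·(-326)
Scale by 114/1 = 114: (x₀, y₀) = (12654, -37164).
General solution: x = 12654 + 238t, y = -37164 - 699t for integer t.
x ≥ 0: smallest is 12654 mod 238 = 40 (at t = -53), with y = -117.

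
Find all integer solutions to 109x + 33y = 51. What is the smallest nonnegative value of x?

15

gcd(109, 33):
  109 = 3·33 + 10
  33 = 3·10 + 3
  10 = 3·3 + 1
  3 = 3·1
so gcd(109, 33) = 1.
1 divides 51, so solutions exist.
Back-substitute for Bézout coefficients:
  1 = 10 - 3·3
  ... = 109·(10) + 33·(-33)
Scale by 51/1 = 51: (x₀, y₀) = (510, -1683).
General solution: x = 510 + 33t, y = -1683 - 109t for integer t.
x ≥ 0: smallest is 510 mod 33 = 15 (at t = -15), with y = -48.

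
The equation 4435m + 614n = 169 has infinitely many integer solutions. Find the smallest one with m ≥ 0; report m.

gcd(4435, 614) = 1  (4435 = 7*614 + 137, 614 = 4*137 + 66, 137 = 2*66 + 5, 66 = 13*5 + 1, 5 = 5*1).
1 divides 169, so solutions exist.
Back-substituting, 4435*(-121) + 614*(874) = 1.
Scale by 169/1 = 169: (m₀, n₀) = (-20449, 147706).
General solution: m = -20449 + 614t, n = 147706 - 4435t for integer t.
m ≥ 0: smallest is -20449 mod 614 = 427 (at t = 34), with n = -3084.

427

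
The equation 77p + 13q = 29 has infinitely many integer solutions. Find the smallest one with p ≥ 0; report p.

gcd(77, 13):
  77 = 5*13 + 12
  13 = 1*12 + 1
  12 = 12*1
so gcd(77, 13) = 1.
1 divides 29, so solutions exist.
Back-substitute for Bézout coefficients:
  1 = 13 - 1*12
  ... = 77*(-1) + 13*(6)
Scale by 29/1 = 29: (p₀, q₀) = (-29, 174).
General solution: p = -29 + 13t, q = 174 - 77t for integer t.
p ≥ 0: smallest is -29 mod 13 = 10 (at t = 3), with q = -57.

10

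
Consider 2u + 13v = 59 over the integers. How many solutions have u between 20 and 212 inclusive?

gcd(13, 2) = 1.
By Bézout, 2·(-6) + 13·(1) = 1.
Particular solution: (10, 3).
General solution: u = 10 + 13t, v = 3 - 2t for integer t.
20 ≤ 10 + 13t ≤ 212 gives t ∈ [1, 15], which is 15 values.

15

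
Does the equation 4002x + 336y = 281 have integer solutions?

no

gcd(4002, 336):
  4002 = 11*336 + 306
  336 = 1*306 + 30
  306 = 10*30 + 6
  30 = 5*6
so gcd(4002, 336) = 6.
6 does not divide 281 (remainder 5), so no integer solutions.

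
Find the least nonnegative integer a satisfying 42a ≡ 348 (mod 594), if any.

79

gcd(594, 42):
  594 = 14*42 + 6
  42 = 7*6
so gcd(594, 42) = 6.
6 divides 348, so solutions exist.
Back-substitute for Bézout coefficients:
  6 = 594 - 14*42
  ... = 42*(-14) + 594*(1)
So 42*(-14) ≡ 6 (mod 594); multiply by 58: a ≡ -812 (mod 99).
Smallest nonnegative: a = -812 mod 99 = 79.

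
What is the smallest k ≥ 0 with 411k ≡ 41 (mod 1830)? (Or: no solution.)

no solution

gcd(1830, 411) = 3.
3 does not divide 41, so the congruence has no solution.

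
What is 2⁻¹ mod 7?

4

gcd(7, 2):
  7 = 3·2 + 1
  2 = 2·1
so gcd(7, 2) = 1.
Back-substitute for Bézout coefficients:
  1 = 7 - 3·2
  ... = 2·(-3) + 7·(1)
So 2·-3 ≡ 1 (mod 7), and -3 mod 7 = 4.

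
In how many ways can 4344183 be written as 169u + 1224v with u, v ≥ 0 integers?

gcd(1224, 169) = 1  (1224 = 7·169 + 41, 169 = 4·41 + 5, 41 = 8·5 + 1, 5 = 5·1).
Back-substituting, 169·(-239) + 1224·(33) = 1.
Scale by 4344183: one solution is (-1038259737, 143358039). Reduce u mod 1224: (711, 3451).
General: u = 711 + 1224t, v = 3451 - 169t.
u ≥ 0 ⇒ t ≥ 0; v ≥ 0 ⇒ t ≤ 20. So t ∈ [0, 20]: 21 solutions.

21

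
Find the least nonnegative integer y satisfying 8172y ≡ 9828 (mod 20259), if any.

gcd(20259, 8172) = 9  (20259 = 2*8172 + 3915, 8172 = 2*3915 + 342, 3915 = 11*342 + 153, 342 = 2*153 + 36, 153 = 4*36 + 9, 36 = 4*9).
9 divides 9828, so solutions exist.
Back-substituting, 8172*(-533) + 20259*(215) = 9.
So 8172*(-533) ≡ 9 (mod 20259); multiply by 1092: y ≡ -582036 (mod 2251).
Smallest nonnegative: y = -582036 mod 2251 = 973.

973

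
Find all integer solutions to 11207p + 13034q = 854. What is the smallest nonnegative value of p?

1248

gcd(13034, 11207):
  13034 = 1×11207 + 1827
  11207 = 6×1827 + 245
  1827 = 7×245 + 112
  245 = 2×112 + 21
  112 = 5×21 + 7
  21 = 3×7
so gcd(13034, 11207) = 7.
7 divides 854, so solutions exist.
Back-substitute for Bézout coefficients:
  7 = 112 - 5×21
  ... = 11207×(-585) + 13034×(503)
Scale by 854/7 = 122: (p₀, q₀) = (-71370, 61366).
General solution: p = -71370 + 1862t, q = 61366 - 1601t for integer t.
p ≥ 0: smallest is -71370 mod 1862 = 1248 (at t = 39), with q = -1073.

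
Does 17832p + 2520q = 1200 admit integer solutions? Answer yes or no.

gcd(17832, 2520) = 24  (17832 = 7*2520 + 192, 2520 = 13*192 + 24, 192 = 8*24).
24 divides 1200, so integer solutions exist.

yes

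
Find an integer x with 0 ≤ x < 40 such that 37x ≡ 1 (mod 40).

13

gcd(40, 37) = 1.
By Bézout, 37·(13) + 40·(-12) = 1.
So 37·13 ≡ 1 (mod 40), and 13 mod 40 = 13.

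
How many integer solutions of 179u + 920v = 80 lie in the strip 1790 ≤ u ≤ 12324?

gcd(920, 179) = 1.
By Bézout, 179·(-221) + 920·(43) = 1.
Particular solution: (720, -140).
General solution: u = 720 + 920t, v = -140 - 179t for integer t.
1790 ≤ 720 + 920t ≤ 12324 gives t ∈ [2, 12], which is 11 values.

11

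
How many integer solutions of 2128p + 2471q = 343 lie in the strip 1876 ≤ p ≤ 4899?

gcd(2471, 2128) = 7  (2471 = 1*2128 + 343, 2128 = 6*343 + 70, 343 = 4*70 + 63, 70 = 1*63 + 7, 63 = 9*7).
Back-substituting, 2128*(36) + 2471*(-31) = 7.
Scale by 49: particular solution (1764, -1519); reduce p mod 353: (352, -303).
General solution: p = 352 + 353t, q = -303 - 304t for integer t.
1876 ≤ 352 + 353t ≤ 4899 gives t ∈ [5, 12], which is 8 values.

8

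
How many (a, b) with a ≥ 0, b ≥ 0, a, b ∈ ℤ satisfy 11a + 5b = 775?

gcd(11, 5):
  11 = 2×5 + 1
  5 = 5×1
so gcd(11, 5) = 1.
Back-substitute for Bézout coefficients:
  1 = 11 - 2×5
  ... = 11×(1) + 5×(-2)
Scale by 775: one solution is (775, -1550). Reduce a mod 5: (0, 155).
General: a = 0 + 5t, b = 155 - 11t.
a ≥ 0 ⇒ t ≥ 0; b ≥ 0 ⇒ t ≤ 14. So t ∈ [0, 14]: 15 solutions.

15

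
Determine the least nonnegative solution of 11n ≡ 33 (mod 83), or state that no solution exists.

3

gcd(83, 11) = 1.
1 divides 33, so solutions exist.
By Bézout, 11*(-15) + 83*(2) = 1.
So 11*(-15) ≡ 1 (mod 83); multiply by 33: n ≡ -495 (mod 83).
Smallest nonnegative: n = -495 mod 83 = 3.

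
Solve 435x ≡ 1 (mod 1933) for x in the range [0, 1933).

gcd(1933, 435) = 1.
By Bézout, 435·(-631) + 1933·(142) = 1.
So 435·-631 ≡ 1 (mod 1933), and -631 mod 1933 = 1302.

1302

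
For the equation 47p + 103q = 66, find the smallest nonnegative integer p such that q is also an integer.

gcd(103, 47) = 1.
1 divides 66, so solutions exist.
By Bézout, 47·(-46) + 103·(21) = 1.
Scale by 66/1 = 66: (p₀, q₀) = (-3036, 1386).
General solution: p = -3036 + 103t, q = 1386 - 47t for integer t.
p ≥ 0: smallest is -3036 mod 103 = 54 (at t = 30), with q = -24.

54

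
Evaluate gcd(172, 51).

1

gcd(172, 51):
  172 = 3×51 + 19
  51 = 2×19 + 13
  19 = 1×13 + 6
  13 = 2×6 + 1
  6 = 6×1
so gcd(172, 51) = 1.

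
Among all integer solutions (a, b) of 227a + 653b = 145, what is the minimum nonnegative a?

gcd(653, 227) = 1  (653 = 2·227 + 199, 227 = 1·199 + 28, 199 = 7·28 + 3, 28 = 9·3 + 1, 3 = 3·1).
1 divides 145, so solutions exist.
Back-substituting, 227·(210) + 653·(-73) = 1.
Scale by 145/1 = 145: (a₀, b₀) = (30450, -10585).
General solution: a = 30450 + 653t, b = -10585 - 227t for integer t.
a ≥ 0: smallest is 30450 mod 653 = 412 (at t = -46), with b = -143.

412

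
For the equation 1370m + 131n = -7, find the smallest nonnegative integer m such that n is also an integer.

gcd(1370, 131) = 1.
1 divides -7, so solutions exist.
By Bézout, 1370·(-24) + 131·(251) = 1.
Scale by -7/1 = -7: (m₀, n₀) = (168, -1757).
General solution: m = 168 + 131t, n = -1757 - 1370t for integer t.
m ≥ 0: smallest is 168 mod 131 = 37 (at t = -1), with n = -387.

37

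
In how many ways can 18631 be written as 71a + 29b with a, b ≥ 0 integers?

gcd(71, 29):
  71 = 2*29 + 13
  29 = 2*13 + 3
  13 = 4*3 + 1
  3 = 3*1
so gcd(71, 29) = 1.
Back-substitute for Bézout coefficients:
  1 = 13 - 4*3
  ... = 71*(9) + 29*(-22)
Scale by 18631: one solution is (167679, -409882). Reduce a mod 29: (1, 640).
General: a = 1 + 29t, b = 640 - 71t.
a ≥ 0 ⇒ t ≥ 0; b ≥ 0 ⇒ t ≤ 9. So t ∈ [0, 9]: 10 solutions.

10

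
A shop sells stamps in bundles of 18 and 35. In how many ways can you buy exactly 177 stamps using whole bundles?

1

Need nonnegative integers with 18j + 35k = 177.
gcd(18, 35) = 1, and 18·(2) + 35·(-1) = 1.
So (j₀, k₀) = (354, -177); general j = 354 + 35t, k = -177 - 18t.
j ≥ 0 ⇒ t ≥ -10; k ≥ 0 ⇒ t ≤ -10. That's 1 value of t.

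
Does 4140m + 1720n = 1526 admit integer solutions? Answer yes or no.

gcd(4140, 1720):
  4140 = 2·1720 + 700
  1720 = 2·700 + 320
  700 = 2·320 + 60
  320 = 5·60 + 20
  60 = 3·20
so gcd(4140, 1720) = 20.
20 does not divide 1526 (remainder 6), so no integer solutions.

no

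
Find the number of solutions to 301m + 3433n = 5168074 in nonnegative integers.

gcd(3433, 301) = 1  (3433 = 11*301 + 122, 301 = 2*122 + 57, 122 = 2*57 + 8, 57 = 7*8 + 1, 8 = 8*1).
Back-substituting, 301*(422) + 3433*(-37) = 1.
Scale by 5168074: one solution is (2180927228, -191218738). Reduce m mod 3433: (689, 1445).
General: m = 689 + 3433t, n = 1445 - 301t.
m ≥ 0 ⇒ t ≥ 0; n ≥ 0 ⇒ t ≤ 4. So t ∈ [0, 4]: 5 solutions.

5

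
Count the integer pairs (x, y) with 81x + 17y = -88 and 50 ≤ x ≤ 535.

29

gcd(81, 17):
  81 = 4*17 + 13
  17 = 1*13 + 4
  13 = 3*4 + 1
  4 = 4*1
so gcd(81, 17) = 1.
Back-substitute for Bézout coefficients:
  1 = 13 - 3*4
  ... = 81*(4) + 17*(-19)
Scale by -88: particular solution (-352, 1672); reduce x mod 17: (5, -29).
General solution: x = 5 + 17t, y = -29 - 81t for integer t.
50 ≤ 5 + 17t ≤ 535 gives t ∈ [3, 31], which is 29 values.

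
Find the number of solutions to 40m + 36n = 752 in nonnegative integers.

2

gcd(40, 36):
  40 = 1·36 + 4
  36 = 9·4
so gcd(40, 36) = 4.
Back-substitute for Bézout coefficients:
  4 = 40 - 1·36
  ... = 40·(1) + 36·(-1)
Scale by 188: one solution is (188, -188). Reduce m mod 9: (8, 12).
General: m = 8 + 9t, n = 12 - 10t.
m ≥ 0 ⇒ t ≥ 0; n ≥ 0 ⇒ t ≤ 1. So t ∈ [0, 1]: 2 solutions.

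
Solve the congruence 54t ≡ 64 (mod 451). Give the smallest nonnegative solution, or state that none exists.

gcd(451, 54) = 1.
1 divides 64, so solutions exist.
By Bézout, 54·(142) + 451·(-17) = 1.
So 54·(142) ≡ 1 (mod 451); multiply by 64: t ≡ 9088 (mod 451).
Smallest nonnegative: t = 9088 mod 451 = 68.

68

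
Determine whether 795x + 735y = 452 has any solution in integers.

no

gcd(795, 735) = 15  (795 = 1*735 + 60, 735 = 12*60 + 15, 60 = 4*15).
15 does not divide 452 (remainder 2), so no integer solutions.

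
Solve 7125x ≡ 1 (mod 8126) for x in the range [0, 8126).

gcd(8126, 7125) = 1.
By Bézout, 7125·(-1997) + 8126·(1751) = 1.
So 7125·-1997 ≡ 1 (mod 8126), and -1997 mod 8126 = 6129.

6129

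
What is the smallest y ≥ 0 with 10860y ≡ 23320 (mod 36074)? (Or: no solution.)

gcd(36074, 10860):
  36074 = 3×10860 + 3494
  10860 = 3×3494 + 378
  3494 = 9×378 + 92
  378 = 4×92 + 10
  92 = 9×10 + 2
  10 = 5×2
so gcd(36074, 10860) = 2.
2 divides 23320, so solutions exist.
Back-substitute for Bézout coefficients:
  2 = 92 - 9×10
  ... = 10860×(-3531) + 36074×(1063)
So 10860×(-3531) ≡ 2 (mod 36074); multiply by 11660: y ≡ -41171460 (mod 18037).
Smallest nonnegative: y = -41171460 mod 18037 = 7011.

7011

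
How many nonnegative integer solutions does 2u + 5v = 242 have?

gcd(5, 2) = 1  (5 = 2·2 + 1, 2 = 2·1).
Back-substituting, 2·(-2) + 5·(1) = 1.
Scale by 242: one solution is (-484, 242). Reduce u mod 5: (1, 48).
General: u = 1 + 5t, v = 48 - 2t.
u ≥ 0 ⇒ t ≥ 0; v ≥ 0 ⇒ t ≤ 24. So t ∈ [0, 24]: 25 solutions.

25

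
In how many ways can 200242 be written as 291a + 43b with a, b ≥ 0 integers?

16

gcd(291, 43) = 1  (291 = 6·43 + 33, 43 = 1·33 + 10, 33 = 3·10 + 3, 10 = 3·3 + 1, 3 = 3·1).
Back-substituting, 291·(-13) + 43·(88) = 1.
Scale by 200242: one solution is (-2603146, 17621296). Reduce a mod 43: (31, 4447).
General: a = 31 + 43t, b = 4447 - 291t.
a ≥ 0 ⇒ t ≥ 0; b ≥ 0 ⇒ t ≤ 15. So t ∈ [0, 15]: 16 solutions.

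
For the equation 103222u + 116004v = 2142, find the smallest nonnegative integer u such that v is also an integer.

1461

gcd(116004, 103222):
  116004 = 1×103222 + 12782
  103222 = 8×12782 + 966
  12782 = 13×966 + 224
  966 = 4×224 + 70
  224 = 3×70 + 14
  70 = 5×14
so gcd(116004, 103222) = 14.
14 divides 2142, so solutions exist.
Back-substitute for Bézout coefficients:
  14 = 224 - 3×70
  ... = 103222×(-1561) + 116004×(1389)
Scale by 2142/14 = 153: (u₀, v₀) = (-238833, 212517).
General solution: u = -238833 + 8286t, v = 212517 - 7373t for integer t.
u ≥ 0: smallest is -238833 mod 8286 = 1461 (at t = 29), with v = -1300.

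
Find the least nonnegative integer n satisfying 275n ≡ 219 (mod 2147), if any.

1937

gcd(2147, 275) = 1.
1 divides 219, so solutions exist.
By Bézout, 275*(-648) + 2147*(83) = 1.
So 275*(-648) ≡ 1 (mod 2147); multiply by 219: n ≡ -141912 (mod 2147).
Smallest nonnegative: n = -141912 mod 2147 = 1937.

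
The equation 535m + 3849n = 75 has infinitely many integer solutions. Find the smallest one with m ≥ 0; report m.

gcd(3849, 535) = 1  (3849 = 7·535 + 104, 535 = 5·104 + 15, 104 = 6·15 + 14, 15 = 1·14 + 1, 14 = 14·1).
1 divides 75, so solutions exist.
Back-substituting, 535·(259) + 3849·(-36) = 1.
Scale by 75/1 = 75: (m₀, n₀) = (19425, -2700).
General solution: m = 19425 + 3849t, n = -2700 - 535t for integer t.
m ≥ 0: smallest is 19425 mod 3849 = 180 (at t = -5), with n = -25.

180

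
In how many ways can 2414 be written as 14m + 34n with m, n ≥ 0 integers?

gcd(34, 14):
  34 = 2*14 + 6
  14 = 2*6 + 2
  6 = 3*2
so gcd(34, 14) = 2.
Back-substitute for Bézout coefficients:
  2 = 14 - 2*6
  ... = 14*(5) + 34*(-2)
Scale by 1207: one solution is (6035, -2414). Reduce m mod 17: (0, 71).
General: m = 0 + 17t, n = 71 - 7t.
m ≥ 0 ⇒ t ≥ 0; n ≥ 0 ⇒ t ≤ 10. So t ∈ [0, 10]: 11 solutions.

11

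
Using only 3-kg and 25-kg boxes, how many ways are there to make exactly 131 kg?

Need nonnegative integers with 3j + 25k = 131.
gcd(3, 25) = 1, and 3·(-8) + 25·(1) = 1.
So (j₀, k₀) = (-1048, 131); general j = -1048 + 25t, k = 131 - 3t.
j ≥ 0 ⇒ t ≥ 42; k ≥ 0 ⇒ t ≤ 43. That's 2 values of t.

2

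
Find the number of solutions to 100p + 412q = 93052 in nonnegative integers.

9

gcd(412, 100) = 4  (412 = 4*100 + 12, 100 = 8*12 + 4, 12 = 3*4).
Back-substituting, 100*(33) + 412*(-8) = 4.
Scale by 23263: one solution is (767679, -186104). Reduce p mod 103: (20, 221).
General: p = 20 + 103t, q = 221 - 25t.
p ≥ 0 ⇒ t ≥ 0; q ≥ 0 ⇒ t ≤ 8. So t ∈ [0, 8]: 9 solutions.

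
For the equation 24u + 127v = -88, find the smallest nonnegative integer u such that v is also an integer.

gcd(127, 24):
  127 = 5×24 + 7
  24 = 3×7 + 3
  7 = 2×3 + 1
  3 = 3×1
so gcd(127, 24) = 1.
1 divides -88, so solutions exist.
Back-substitute for Bézout coefficients:
  1 = 7 - 2×3
  ... = 24×(-37) + 127×(7)
Scale by -88/1 = -88: (u₀, v₀) = (3256, -616).
General solution: u = 3256 + 127t, v = -616 - 24t for integer t.
u ≥ 0: smallest is 3256 mod 127 = 81 (at t = -25), with v = -16.

81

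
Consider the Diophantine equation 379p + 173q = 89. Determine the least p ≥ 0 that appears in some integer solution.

139

gcd(379, 173) = 1.
1 divides 89, so solutions exist.
By Bézout, 379×(21) + 173×(-46) = 1.
Scale by 89/1 = 89: (p₀, q₀) = (1869, -4094).
General solution: p = 1869 + 173t, q = -4094 - 379t for integer t.
p ≥ 0: smallest is 1869 mod 173 = 139 (at t = -10), with q = -304.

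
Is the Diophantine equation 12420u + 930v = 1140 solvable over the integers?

gcd(12420, 930) = 30  (12420 = 13×930 + 330, 930 = 2×330 + 270, 330 = 1×270 + 60, 270 = 4×60 + 30, 60 = 2×30).
30 divides 1140, so integer solutions exist.

yes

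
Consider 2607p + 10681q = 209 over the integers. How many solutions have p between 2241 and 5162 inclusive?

gcd(10681, 2607) = 11  (10681 = 4*2607 + 253, 2607 = 10*253 + 77, 253 = 3*77 + 22, 77 = 3*22 + 11, 22 = 2*11).
Back-substituting, 2607*(422) + 10681*(-103) = 11.
Scale by 19: particular solution (8018, -1957); reduce p mod 971: (250, -61).
General solution: p = 250 + 971t, q = -61 - 237t for integer t.
2241 ≤ 250 + 971t ≤ 5162 gives t ∈ [3, 5], which is 3 values.

3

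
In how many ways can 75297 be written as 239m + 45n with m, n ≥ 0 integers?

gcd(239, 45):
  239 = 5×45 + 14
  45 = 3×14 + 3
  14 = 4×3 + 2
  3 = 1×2 + 1
  2 = 2×1
so gcd(239, 45) = 1.
Back-substitute for Bézout coefficients:
  1 = 3 - 1×2
  ... = 239×(-16) + 45×(85)
Scale by 75297: one solution is (-1204752, 6400245). Reduce m mod 45: (33, 1498).
General: m = 33 + 45t, n = 1498 - 239t.
m ≥ 0 ⇒ t ≥ 0; n ≥ 0 ⇒ t ≤ 6. So t ∈ [0, 6]: 7 solutions.

7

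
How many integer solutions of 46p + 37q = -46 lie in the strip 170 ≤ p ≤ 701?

14

gcd(46, 37):
  46 = 1*37 + 9
  37 = 4*9 + 1
  9 = 9*1
so gcd(46, 37) = 1.
Back-substitute for Bézout coefficients:
  1 = 37 - 4*9
  ... = 46*(-4) + 37*(5)
Scale by -46: particular solution (184, -230); reduce p mod 37: (36, -46).
General solution: p = 36 + 37t, q = -46 - 46t for integer t.
170 ≤ 36 + 37t ≤ 701 gives t ∈ [4, 17], which is 14 values.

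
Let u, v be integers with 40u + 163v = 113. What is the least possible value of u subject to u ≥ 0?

gcd(163, 40):
  163 = 4×40 + 3
  40 = 13×3 + 1
  3 = 3×1
so gcd(163, 40) = 1.
1 divides 113, so solutions exist.
Back-substitute for Bézout coefficients:
  1 = 40 - 13×3
  ... = 40×(53) + 163×(-13)
Scale by 113/1 = 113: (u₀, v₀) = (5989, -1469).
General solution: u = 5989 + 163t, v = -1469 - 40t for integer t.
u ≥ 0: smallest is 5989 mod 163 = 121 (at t = -36), with v = -29.

121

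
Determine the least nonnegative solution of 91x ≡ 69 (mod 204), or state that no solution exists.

gcd(204, 91) = 1.
1 divides 69, so solutions exist.
By Bézout, 91×(-65) + 204×(29) = 1.
So 91×(-65) ≡ 1 (mod 204); multiply by 69: x ≡ -4485 (mod 204).
Smallest nonnegative: x = -4485 mod 204 = 3.

3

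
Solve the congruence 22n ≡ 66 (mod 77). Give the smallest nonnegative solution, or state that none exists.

gcd(77, 22):
  77 = 3*22 + 11
  22 = 2*11
so gcd(77, 22) = 11.
11 divides 66, so solutions exist.
Back-substitute for Bézout coefficients:
  11 = 77 - 3*22
  ... = 22*(-3) + 77*(1)
So 22*(-3) ≡ 11 (mod 77); multiply by 6: n ≡ -18 (mod 7).
Smallest nonnegative: n = -18 mod 7 = 3.

3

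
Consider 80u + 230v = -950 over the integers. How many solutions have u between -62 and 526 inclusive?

26

gcd(230, 80) = 10.
By Bézout, 80·(3) + 230·(-1) = 10.
Particular solution: (14, -9).
General solution: u = 14 + 23t, v = -9 - 8t for integer t.
-62 ≤ 14 + 23t ≤ 526 gives t ∈ [-3, 22], which is 26 values.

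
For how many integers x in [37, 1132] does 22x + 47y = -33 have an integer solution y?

23

gcd(47, 22) = 1  (47 = 2*22 + 3, 22 = 7*3 + 1, 3 = 3*1).
Back-substituting, 22*(15) + 47*(-7) = 1.
Scale by -33: particular solution (-495, 231); reduce x mod 47: (22, -11).
General solution: x = 22 + 47t, y = -11 - 22t for integer t.
37 ≤ 22 + 47t ≤ 1132 gives t ∈ [1, 23], which is 23 values.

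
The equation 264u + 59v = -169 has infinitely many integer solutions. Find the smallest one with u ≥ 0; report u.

gcd(264, 59):
  264 = 4*59 + 28
  59 = 2*28 + 3
  28 = 9*3 + 1
  3 = 3*1
so gcd(264, 59) = 1.
1 divides -169, so solutions exist.
Back-substitute for Bézout coefficients:
  1 = 28 - 9*3
  ... = 264*(19) + 59*(-85)
Scale by -169/1 = -169: (u₀, v₀) = (-3211, 14365).
General solution: u = -3211 + 59t, v = 14365 - 264t for integer t.
u ≥ 0: smallest is -3211 mod 59 = 34 (at t = 55), with v = -155.

34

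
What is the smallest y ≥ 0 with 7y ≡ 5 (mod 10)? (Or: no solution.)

5

gcd(10, 7):
  10 = 1·7 + 3
  7 = 2·3 + 1
  3 = 3·1
so gcd(10, 7) = 1.
1 divides 5, so solutions exist.
Back-substitute for Bézout coefficients:
  1 = 7 - 2·3
  ... = 7·(3) + 10·(-2)
So 7·(3) ≡ 1 (mod 10); multiply by 5: y ≡ 15 (mod 10).
Smallest nonnegative: y = 15 mod 10 = 5.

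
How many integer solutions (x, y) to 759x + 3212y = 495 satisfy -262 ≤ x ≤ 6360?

gcd(3212, 759) = 11.
By Bézout, 759*(-55) + 3212*(13) = 11.
Particular solution: (153, -36).
General solution: x = 153 + 292t, y = -36 - 69t for integer t.
-262 ≤ 153 + 292t ≤ 6360 gives t ∈ [-1, 21], which is 23 values.

23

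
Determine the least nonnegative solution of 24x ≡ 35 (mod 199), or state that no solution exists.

gcd(199, 24):
  199 = 8*24 + 7
  24 = 3*7 + 3
  7 = 2*3 + 1
  3 = 3*1
so gcd(199, 24) = 1.
1 divides 35, so solutions exist.
Back-substitute for Bézout coefficients:
  1 = 7 - 2*3
  ... = 24*(-58) + 199*(7)
So 24*(-58) ≡ 1 (mod 199); multiply by 35: x ≡ -2030 (mod 199).
Smallest nonnegative: x = -2030 mod 199 = 159.

159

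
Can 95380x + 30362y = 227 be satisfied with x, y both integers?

gcd(95380, 30362) = 38  (95380 = 3*30362 + 4294, 30362 = 7*4294 + 304, 4294 = 14*304 + 38, 304 = 8*38).
38 does not divide 227 (remainder 37), so no integer solutions.

no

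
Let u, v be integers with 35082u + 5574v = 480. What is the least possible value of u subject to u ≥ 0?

gcd(35082, 5574) = 6  (35082 = 6×5574 + 1638, 5574 = 3×1638 + 660, 1638 = 2×660 + 318, 660 = 2×318 + 24, 318 = 13×24 + 6, 24 = 4×6).
6 divides 480, so solutions exist.
Back-substituting, 35082×(228) + 5574×(-1435) = 6.
Scale by 480/6 = 80: (u₀, v₀) = (18240, -114800).
General solution: u = 18240 + 929t, v = -114800 - 5847t for integer t.
u ≥ 0: smallest is 18240 mod 929 = 589 (at t = -19), with v = -3707.

589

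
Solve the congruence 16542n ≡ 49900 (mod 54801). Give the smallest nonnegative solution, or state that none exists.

gcd(54801, 16542) = 9  (54801 = 3×16542 + 5175, 16542 = 3×5175 + 1017, 5175 = 5×1017 + 90, 1017 = 11×90 + 27, 90 = 3×27 + 9, 27 = 3×9).
9 does not divide 49900, so the congruence has no solution.

no solution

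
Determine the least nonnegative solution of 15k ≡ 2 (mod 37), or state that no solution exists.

10

gcd(37, 15) = 1  (37 = 2*15 + 7, 15 = 2*7 + 1, 7 = 7*1).
1 divides 2, so solutions exist.
Back-substituting, 15*(5) + 37*(-2) = 1.
So 15*(5) ≡ 1 (mod 37); multiply by 2: k ≡ 10 (mod 37).
Smallest nonnegative: k = 10 mod 37 = 10.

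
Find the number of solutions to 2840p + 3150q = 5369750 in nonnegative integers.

gcd(3150, 2840):
  3150 = 1×2840 + 310
  2840 = 9×310 + 50
  310 = 6×50 + 10
  50 = 5×10
so gcd(3150, 2840) = 10.
Back-substitute for Bézout coefficients:
  10 = 310 - 6×50
  ... = 2840×(-61) + 3150×(55)
Scale by 536975: one solution is (-32755475, 29533625). Reduce p mod 315: (115, 1601).
General: p = 115 + 315t, q = 1601 - 284t.
p ≥ 0 ⇒ t ≥ 0; q ≥ 0 ⇒ t ≤ 5. So t ∈ [0, 5]: 6 solutions.

6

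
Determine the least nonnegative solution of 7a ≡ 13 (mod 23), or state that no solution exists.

gcd(23, 7) = 1  (23 = 3*7 + 2, 7 = 3*2 + 1, 2 = 2*1).
1 divides 13, so solutions exist.
Back-substituting, 7*(10) + 23*(-3) = 1.
So 7*(10) ≡ 1 (mod 23); multiply by 13: a ≡ 130 (mod 23).
Smallest nonnegative: a = 130 mod 23 = 15.

15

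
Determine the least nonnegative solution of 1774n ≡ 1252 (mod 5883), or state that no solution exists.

gcd(5883, 1774):
  5883 = 3·1774 + 561
  1774 = 3·561 + 91
  561 = 6·91 + 15
  91 = 6·15 + 1
  15 = 15·1
so gcd(5883, 1774) = 1.
1 divides 1252, so solutions exist.
Back-substitute for Bézout coefficients:
  1 = 91 - 6·15
  ... = 1774·(388) + 5883·(-117)
So 1774·(388) ≡ 1 (mod 5883); multiply by 1252: n ≡ 485776 (mod 5883).
Smallest nonnegative: n = 485776 mod 5883 = 3370.

3370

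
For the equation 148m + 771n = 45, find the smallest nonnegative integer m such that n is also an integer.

714

gcd(771, 148) = 1  (771 = 5×148 + 31, 148 = 4×31 + 24, 31 = 1×24 + 7, 24 = 3×7 + 3, 7 = 2×3 + 1, 3 = 3×1).
1 divides 45, so solutions exist.
Back-substituting, 148×(-224) + 771×(43) = 1.
Scale by 45/1 = 45: (m₀, n₀) = (-10080, 1935).
General solution: m = -10080 + 771t, n = 1935 - 148t for integer t.
m ≥ 0: smallest is -10080 mod 771 = 714 (at t = 14), with n = -137.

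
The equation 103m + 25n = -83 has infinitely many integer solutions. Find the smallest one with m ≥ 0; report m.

gcd(103, 25) = 1.
1 divides -83, so solutions exist.
By Bézout, 103·(-8) + 25·(33) = 1.
Scale by -83/1 = -83: (m₀, n₀) = (664, -2739).
General solution: m = 664 + 25t, n = -2739 - 103t for integer t.
m ≥ 0: smallest is 664 mod 25 = 14 (at t = -26), with n = -61.

14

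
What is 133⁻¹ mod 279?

gcd(279, 133) = 1  (279 = 2*133 + 13, 133 = 10*13 + 3, 13 = 4*3 + 1, 3 = 3*1).
Back-substituting, 133*(-86) + 279*(41) = 1.
So 133*-86 ≡ 1 (mod 279), and -86 mod 279 = 193.

193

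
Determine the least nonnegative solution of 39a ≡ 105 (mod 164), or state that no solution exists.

91

gcd(164, 39) = 1  (164 = 4*39 + 8, 39 = 4*8 + 7, 8 = 1*7 + 1, 7 = 7*1).
1 divides 105, so solutions exist.
Back-substituting, 39*(-21) + 164*(5) = 1.
So 39*(-21) ≡ 1 (mod 164); multiply by 105: a ≡ -2205 (mod 164).
Smallest nonnegative: a = -2205 mod 164 = 91.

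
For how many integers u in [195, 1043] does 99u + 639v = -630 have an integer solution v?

12

gcd(639, 99) = 9.
By Bézout, 99·(13) + 639·(-2) = 9.
Particular solution: (13, -3).
General solution: u = 13 + 71t, v = -3 - 11t for integer t.
195 ≤ 13 + 71t ≤ 1043 gives t ∈ [3, 14], which is 12 values.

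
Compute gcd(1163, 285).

1

gcd(1163, 285):
  1163 = 4*285 + 23
  285 = 12*23 + 9
  23 = 2*9 + 5
  9 = 1*5 + 4
  5 = 1*4 + 1
  4 = 4*1
so gcd(1163, 285) = 1.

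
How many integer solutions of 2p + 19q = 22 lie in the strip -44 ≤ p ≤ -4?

2

gcd(19, 2) = 1.
By Bézout, 2·(-9) + 19·(1) = 1.
Particular solution: (11, 0).
General solution: p = 11 + 19t, q = 0 - 2t for integer t.
-44 ≤ 11 + 19t ≤ -4 gives t ∈ [-2, -1], which is 2 values.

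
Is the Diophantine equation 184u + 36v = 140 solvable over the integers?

yes

gcd(184, 36) = 4  (184 = 5*36 + 4, 36 = 9*4).
4 divides 140, so integer solutions exist.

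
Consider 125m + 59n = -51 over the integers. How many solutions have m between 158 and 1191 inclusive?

gcd(125, 59) = 1  (125 = 2×59 + 7, 59 = 8×7 + 3, 7 = 2×3 + 1, 3 = 3×1).
Back-substituting, 125×(17) + 59×(-36) = 1.
Scale by -51: particular solution (-867, 1836); reduce m mod 59: (18, -39).
General solution: m = 18 + 59t, n = -39 - 125t for integer t.
158 ≤ 18 + 59t ≤ 1191 gives t ∈ [3, 19], which is 17 values.

17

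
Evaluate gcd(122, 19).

gcd(122, 19):
  122 = 6·19 + 8
  19 = 2·8 + 3
  8 = 2·3 + 2
  3 = 1·2 + 1
  2 = 2·1
so gcd(122, 19) = 1.

1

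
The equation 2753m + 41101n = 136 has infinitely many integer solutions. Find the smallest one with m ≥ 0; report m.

11451

gcd(41101, 2753) = 1.
1 divides 136, so solutions exist.
By Bézout, 2753·(-4449) + 41101·(298) = 1.
Scale by 136/1 = 136: (m₀, n₀) = (-605064, 40528).
General solution: m = -605064 + 41101t, n = 40528 - 2753t for integer t.
m ≥ 0: smallest is -605064 mod 41101 = 11451 (at t = 15), with n = -767.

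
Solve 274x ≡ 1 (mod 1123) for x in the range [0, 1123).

gcd(1123, 274) = 1  (1123 = 4·274 + 27, 274 = 10·27 + 4, 27 = 6·4 + 3, 4 = 1·3 + 1, 3 = 3·1).
Back-substituting, 274·(291) + 1123·(-71) = 1.
So 274·291 ≡ 1 (mod 1123), and 291 mod 1123 = 291.

291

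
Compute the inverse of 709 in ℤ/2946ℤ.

241

gcd(2946, 709) = 1  (2946 = 4·709 + 110, 709 = 6·110 + 49, 110 = 2·49 + 12, 49 = 4·12 + 1, 12 = 12·1).
Back-substituting, 709·(241) + 2946·(-58) = 1.
So 709·241 ≡ 1 (mod 2946), and 241 mod 2946 = 241.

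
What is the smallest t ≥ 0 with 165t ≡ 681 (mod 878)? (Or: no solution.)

499

gcd(878, 165):
  878 = 5×165 + 53
  165 = 3×53 + 6
  53 = 8×6 + 5
  6 = 1×5 + 1
  5 = 5×1
so gcd(878, 165) = 1.
1 divides 681, so solutions exist.
Back-substitute for Bézout coefficients:
  1 = 6 - 1×5
  ... = 165×(149) + 878×(-28)
So 165×(149) ≡ 1 (mod 878); multiply by 681: t ≡ 101469 (mod 878).
Smallest nonnegative: t = 101469 mod 878 = 499.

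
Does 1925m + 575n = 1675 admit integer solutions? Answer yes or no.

gcd(1925, 575) = 25  (1925 = 3×575 + 200, 575 = 2×200 + 175, 200 = 1×175 + 25, 175 = 7×25).
25 divides 1675, so integer solutions exist.

yes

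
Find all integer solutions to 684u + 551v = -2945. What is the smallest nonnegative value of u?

11

gcd(684, 551) = 19  (684 = 1·551 + 133, 551 = 4·133 + 19, 133 = 7·19).
19 divides -2945, so solutions exist.
Back-substituting, 684·(-4) + 551·(5) = 19.
Scale by -2945/19 = -155: (u₀, v₀) = (620, -775).
General solution: u = 620 + 29t, v = -775 - 36t for integer t.
u ≥ 0: smallest is 620 mod 29 = 11 (at t = -21), with v = -19.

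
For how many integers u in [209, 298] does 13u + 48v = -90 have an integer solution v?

gcd(48, 13):
  48 = 3*13 + 9
  13 = 1*9 + 4
  9 = 2*4 + 1
  4 = 4*1
so gcd(48, 13) = 1.
Back-substitute for Bézout coefficients:
  1 = 9 - 2*4
  ... = 13*(-11) + 48*(3)
Scale by -90: particular solution (990, -270); reduce u mod 48: (30, -10).
General solution: u = 30 + 48t, v = -10 - 13t for integer t.
209 ≤ 30 + 48t ≤ 298 gives t ∈ [4, 5], which is 2 values.

2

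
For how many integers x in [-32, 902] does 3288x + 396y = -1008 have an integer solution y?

28

gcd(3288, 396) = 12  (3288 = 8·396 + 120, 396 = 3·120 + 36, 120 = 3·36 + 12, 36 = 3·12).
Back-substituting, 3288·(10) + 396·(-83) = 12.
Scale by -84: particular solution (-840, 6972); reduce x mod 33: (18, -152).
General solution: x = 18 + 33t, y = -152 - 274t for integer t.
-32 ≤ 18 + 33t ≤ 902 gives t ∈ [-1, 26], which is 28 values.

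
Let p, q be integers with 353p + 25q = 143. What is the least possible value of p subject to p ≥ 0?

gcd(353, 25):
  353 = 14*25 + 3
  25 = 8*3 + 1
  3 = 3*1
so gcd(353, 25) = 1.
1 divides 143, so solutions exist.
Back-substitute for Bézout coefficients:
  1 = 25 - 8*3
  ... = 353*(-8) + 25*(113)
Scale by 143/1 = 143: (p₀, q₀) = (-1144, 16159).
General solution: p = -1144 + 25t, q = 16159 - 353t for integer t.
p ≥ 0: smallest is -1144 mod 25 = 6 (at t = 46), with q = -79.

6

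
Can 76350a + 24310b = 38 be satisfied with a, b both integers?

gcd(76350, 24310) = 10  (76350 = 3*24310 + 3420, 24310 = 7*3420 + 370, 3420 = 9*370 + 90, 370 = 4*90 + 10, 90 = 9*10).
10 does not divide 38 (remainder 8), so no integer solutions.

no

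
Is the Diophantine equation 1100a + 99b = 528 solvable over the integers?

gcd(1100, 99):
  1100 = 11*99 + 11
  99 = 9*11
so gcd(1100, 99) = 11.
11 divides 528, so integer solutions exist.

yes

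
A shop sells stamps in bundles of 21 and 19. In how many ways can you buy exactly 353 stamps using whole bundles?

Need nonnegative integers with 21j + 19k = 353.
gcd(21, 19) = 1, and 21·(-9) + 19·(10) = 1.
So (j₀, k₀) = (-3177, 3530); general j = -3177 + 19t, k = 3530 - 21t.
j ≥ 0 ⇒ t ≥ 168; k ≥ 0 ⇒ t ≤ 168. That's 1 value of t.

1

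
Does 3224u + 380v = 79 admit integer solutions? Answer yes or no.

no

gcd(3224, 380) = 4.
4 does not divide 79 (remainder 3), so no integer solutions.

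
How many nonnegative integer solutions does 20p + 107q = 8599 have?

gcd(107, 20) = 1  (107 = 5·20 + 7, 20 = 2·7 + 6, 7 = 1·6 + 1, 6 = 6·1).
Back-substituting, 20·(-16) + 107·(3) = 1.
Scale by 8599: one solution is (-137584, 25797). Reduce p mod 107: (18, 77).
General: p = 18 + 107t, q = 77 - 20t.
p ≥ 0 ⇒ t ≥ 0; q ≥ 0 ⇒ t ≤ 3. So t ∈ [0, 3]: 4 solutions.

4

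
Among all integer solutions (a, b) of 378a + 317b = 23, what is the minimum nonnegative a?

281

gcd(378, 317) = 1.
1 divides 23, so solutions exist.
By Bézout, 378·(26) + 317·(-31) = 1.
Scale by 23/1 = 23: (a₀, b₀) = (598, -713).
General solution: a = 598 + 317t, b = -713 - 378t for integer t.
a ≥ 0: smallest is 598 mod 317 = 281 (at t = -1), with b = -335.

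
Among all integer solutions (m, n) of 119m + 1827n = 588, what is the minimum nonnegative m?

51

gcd(1827, 119):
  1827 = 15·119 + 42
  119 = 2·42 + 35
  42 = 1·35 + 7
  35 = 5·7
so gcd(1827, 119) = 7.
7 divides 588, so solutions exist.
Back-substitute for Bézout coefficients:
  7 = 42 - 1·35
  ... = 119·(-46) + 1827·(3)
Scale by 588/7 = 84: (m₀, n₀) = (-3864, 252).
General solution: m = -3864 + 261t, n = 252 - 17t for integer t.
m ≥ 0: smallest is -3864 mod 261 = 51 (at t = 15), with n = -3.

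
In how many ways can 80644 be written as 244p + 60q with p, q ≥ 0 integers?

gcd(244, 60):
  244 = 4*60 + 4
  60 = 15*4
so gcd(244, 60) = 4.
Back-substitute for Bézout coefficients:
  4 = 244 - 4*60
  ... = 244*(1) + 60*(-4)
Scale by 20161: one solution is (20161, -80644). Reduce p mod 15: (1, 1340).
General: p = 1 + 15t, q = 1340 - 61t.
p ≥ 0 ⇒ t ≥ 0; q ≥ 0 ⇒ t ≤ 21. So t ∈ [0, 21]: 22 solutions.

22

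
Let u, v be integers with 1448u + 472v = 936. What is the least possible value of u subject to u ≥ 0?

44

gcd(1448, 472) = 8  (1448 = 3·472 + 32, 472 = 14·32 + 24, 32 = 1·24 + 8, 24 = 3·8).
8 divides 936, so solutions exist.
Back-substituting, 1448·(15) + 472·(-46) = 8.
Scale by 936/8 = 117: (u₀, v₀) = (1755, -5382).
General solution: u = 1755 + 59t, v = -5382 - 181t for integer t.
u ≥ 0: smallest is 1755 mod 59 = 44 (at t = -29), with v = -133.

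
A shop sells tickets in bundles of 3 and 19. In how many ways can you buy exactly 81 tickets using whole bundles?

Need nonnegative integers with 3j + 19k = 81.
gcd(3, 19) = 1, and 3·(-6) + 19·(1) = 1.
So (j₀, k₀) = (-486, 81); general j = -486 + 19t, k = 81 - 3t.
j ≥ 0 ⇒ t ≥ 26; k ≥ 0 ⇒ t ≤ 27. That's 2 values of t.

2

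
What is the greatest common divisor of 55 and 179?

gcd(179, 55) = 1  (179 = 3*55 + 14, 55 = 3*14 + 13, 14 = 1*13 + 1, 13 = 13*1).

1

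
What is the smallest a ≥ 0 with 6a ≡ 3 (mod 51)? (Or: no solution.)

9

gcd(51, 6):
  51 = 8*6 + 3
  6 = 2*3
so gcd(51, 6) = 3.
3 divides 3, so solutions exist.
Back-substitute for Bézout coefficients:
  3 = 51 - 8*6
  ... = 6*(-8) + 51*(1)
So 6*(-8) ≡ 3 (mod 51); multiply by 1: a ≡ -8 (mod 17).
Smallest nonnegative: a = -8 mod 17 = 9.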